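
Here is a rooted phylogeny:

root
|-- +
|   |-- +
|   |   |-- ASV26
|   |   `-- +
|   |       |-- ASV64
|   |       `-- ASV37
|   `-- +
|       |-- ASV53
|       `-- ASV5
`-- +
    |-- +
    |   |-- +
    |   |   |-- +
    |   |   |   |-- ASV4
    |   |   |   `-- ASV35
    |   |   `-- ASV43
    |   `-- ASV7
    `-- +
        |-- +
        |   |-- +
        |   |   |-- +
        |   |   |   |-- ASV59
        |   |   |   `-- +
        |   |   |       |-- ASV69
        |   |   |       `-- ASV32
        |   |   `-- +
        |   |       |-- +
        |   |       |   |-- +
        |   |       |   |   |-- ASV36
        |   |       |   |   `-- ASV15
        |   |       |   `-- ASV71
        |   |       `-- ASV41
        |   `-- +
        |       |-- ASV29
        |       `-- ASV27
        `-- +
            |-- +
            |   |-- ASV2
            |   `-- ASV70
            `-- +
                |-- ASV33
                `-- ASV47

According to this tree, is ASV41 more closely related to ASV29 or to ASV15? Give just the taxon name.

The MRCA of ASV41 and ASV15 subtends (((ASV36,ASV15),ASV71),ASV41) (4 taxa).
The MRCA of ASV41 and ASV29 subtends (((ASV59,(ASV69,ASV32)),(((ASV36,ASV15),ASV71),ASV41)),(ASV29,ASV27)) (9 taxa).
The first is nested inside the second, so ASV41 shares a more recent common ancestor with ASV15.

ASV15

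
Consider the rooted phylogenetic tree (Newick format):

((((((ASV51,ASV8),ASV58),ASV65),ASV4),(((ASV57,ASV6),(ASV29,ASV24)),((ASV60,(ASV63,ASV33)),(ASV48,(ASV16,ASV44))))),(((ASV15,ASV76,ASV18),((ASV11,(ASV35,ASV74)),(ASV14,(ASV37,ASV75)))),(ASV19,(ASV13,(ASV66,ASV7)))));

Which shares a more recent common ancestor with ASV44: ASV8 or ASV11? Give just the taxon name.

ASV8

The MRCA of ASV44 and ASV8 subtends (((((ASV51,ASV8),ASV58),ASV65),ASV4),(((ASV57,ASV6),(ASV29,ASV24)),((ASV60,(ASV63,ASV33)),(ASV48,(ASV16,ASV44))))) (15 taxa).
The MRCA of ASV44 and ASV11 is the root, subtending the entire tree (28 taxa).
The first is nested inside the second, so ASV44 shares a more recent common ancestor with ASV8.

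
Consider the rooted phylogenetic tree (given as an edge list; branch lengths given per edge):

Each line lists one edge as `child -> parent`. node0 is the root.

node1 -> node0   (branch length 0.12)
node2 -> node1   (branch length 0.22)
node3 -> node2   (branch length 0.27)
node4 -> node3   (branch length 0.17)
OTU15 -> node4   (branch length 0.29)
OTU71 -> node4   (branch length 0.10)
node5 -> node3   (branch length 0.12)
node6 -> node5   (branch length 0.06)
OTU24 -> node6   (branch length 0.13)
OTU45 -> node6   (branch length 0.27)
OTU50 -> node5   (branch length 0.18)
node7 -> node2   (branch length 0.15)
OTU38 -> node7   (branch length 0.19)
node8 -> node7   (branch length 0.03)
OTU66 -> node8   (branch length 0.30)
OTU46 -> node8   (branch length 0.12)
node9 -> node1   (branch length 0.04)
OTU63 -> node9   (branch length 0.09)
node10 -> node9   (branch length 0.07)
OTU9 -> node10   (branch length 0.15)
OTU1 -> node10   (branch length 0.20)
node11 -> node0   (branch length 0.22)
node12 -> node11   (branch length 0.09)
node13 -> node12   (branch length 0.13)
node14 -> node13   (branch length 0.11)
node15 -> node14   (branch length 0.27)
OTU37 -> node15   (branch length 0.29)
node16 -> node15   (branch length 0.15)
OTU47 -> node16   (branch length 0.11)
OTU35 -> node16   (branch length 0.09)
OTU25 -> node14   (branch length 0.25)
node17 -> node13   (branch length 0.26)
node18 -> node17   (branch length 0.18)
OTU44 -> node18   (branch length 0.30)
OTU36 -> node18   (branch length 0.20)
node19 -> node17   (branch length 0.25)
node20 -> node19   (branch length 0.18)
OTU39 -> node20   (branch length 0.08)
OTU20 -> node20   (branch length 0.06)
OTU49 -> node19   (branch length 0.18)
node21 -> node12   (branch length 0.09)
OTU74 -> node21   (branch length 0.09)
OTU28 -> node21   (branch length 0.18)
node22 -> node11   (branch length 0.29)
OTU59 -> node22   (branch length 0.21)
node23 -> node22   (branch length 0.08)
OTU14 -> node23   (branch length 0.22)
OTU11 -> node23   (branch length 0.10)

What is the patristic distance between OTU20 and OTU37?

The path runs OTU20 → … → MRCA → … → OTU37; the MRCA is the node subtending (((OTU37,(OTU47,OTU35)),OTU25),((OTU44,OTU36),((OTU39,OTU20),OTU49))).
Branch lengths along that path: 0.06 + 0.18 + 0.25 + 0.26 + 0.11 + 0.27 + 0.29 = 1.42.

1.42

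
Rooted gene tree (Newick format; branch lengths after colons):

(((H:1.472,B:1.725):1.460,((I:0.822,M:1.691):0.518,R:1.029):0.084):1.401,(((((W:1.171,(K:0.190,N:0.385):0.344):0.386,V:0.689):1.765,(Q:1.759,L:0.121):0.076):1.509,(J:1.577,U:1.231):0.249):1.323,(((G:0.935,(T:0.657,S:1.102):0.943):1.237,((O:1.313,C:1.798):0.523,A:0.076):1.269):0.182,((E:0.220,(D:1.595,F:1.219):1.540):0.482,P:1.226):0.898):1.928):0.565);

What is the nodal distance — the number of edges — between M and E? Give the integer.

The MRCA of M and E is the root of the tree.
From M up to that node: 4 branches. From E up to the same node: 5 branches. Total: 4 + 5 = 9.

9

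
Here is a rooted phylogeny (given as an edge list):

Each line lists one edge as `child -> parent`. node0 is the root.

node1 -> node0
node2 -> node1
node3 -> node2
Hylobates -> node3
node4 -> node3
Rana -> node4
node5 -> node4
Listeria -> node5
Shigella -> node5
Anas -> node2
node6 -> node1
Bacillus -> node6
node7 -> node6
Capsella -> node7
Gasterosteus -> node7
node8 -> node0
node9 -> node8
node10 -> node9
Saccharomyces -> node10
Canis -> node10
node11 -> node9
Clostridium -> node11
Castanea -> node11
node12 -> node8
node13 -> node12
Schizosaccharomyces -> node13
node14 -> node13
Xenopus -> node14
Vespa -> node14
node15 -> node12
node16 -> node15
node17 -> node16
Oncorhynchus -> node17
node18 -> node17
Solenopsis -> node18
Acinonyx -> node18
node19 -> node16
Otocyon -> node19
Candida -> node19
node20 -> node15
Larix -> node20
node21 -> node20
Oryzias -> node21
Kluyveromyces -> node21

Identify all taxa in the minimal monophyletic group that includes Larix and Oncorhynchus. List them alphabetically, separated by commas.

Acinonyx, Candida, Kluyveromyces, Larix, Oncorhynchus, Oryzias, Otocyon, Solenopsis

Tracing Larix: it sits inside (Larix,(Oryzias,Kluyveromyces)).
Tracing Oncorhynchus: it sits inside (Oncorhynchus,(Solenopsis,Acinonyx)).
The smallest clade enclosing both is (((Oncorhynchus,(Solenopsis,Acinonyx)),(Otocyon,Candida)),(Larix,(Oryzias,Kluyveromyces))); the answer is its 8 terminal taxa in alphabetical order.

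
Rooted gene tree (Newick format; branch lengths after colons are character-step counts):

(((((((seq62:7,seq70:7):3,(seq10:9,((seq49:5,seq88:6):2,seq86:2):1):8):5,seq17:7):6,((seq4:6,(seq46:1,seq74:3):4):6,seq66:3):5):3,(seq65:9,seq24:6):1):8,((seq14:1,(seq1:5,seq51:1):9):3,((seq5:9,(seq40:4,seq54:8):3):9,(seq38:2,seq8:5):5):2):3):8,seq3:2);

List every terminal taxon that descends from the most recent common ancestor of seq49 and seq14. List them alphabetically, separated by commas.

Tracing seq49: it sits inside (seq49,seq88).
Tracing seq14: it sits inside (seq14,(seq1,seq51)).
The smallest clade enclosing both is ((((((seq62,seq70),(seq10,((seq49,seq88),seq86))),seq17),((seq4,(seq46,seq74)),seq66)),(seq65,seq24)),((seq14,(seq1,seq51)),((seq5,(seq40,seq54)),(seq38,seq8)))); the answer is its 21 terminal taxa in alphabetical order.

seq1, seq10, seq14, seq17, seq24, seq38, seq4, seq40, seq46, seq49, seq5, seq51, seq54, seq62, seq65, seq66, seq70, seq74, seq8, seq86, seq88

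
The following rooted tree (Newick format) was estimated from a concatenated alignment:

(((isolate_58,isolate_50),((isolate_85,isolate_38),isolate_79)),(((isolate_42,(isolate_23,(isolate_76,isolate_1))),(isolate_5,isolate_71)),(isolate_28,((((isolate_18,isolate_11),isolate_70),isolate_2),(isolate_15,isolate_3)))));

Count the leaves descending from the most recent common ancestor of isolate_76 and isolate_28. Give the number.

The MRCA of isolate_76 and isolate_28 is the node subtending (((isolate_42,(isolate_23,(isolate_76,isolate_1))),(isolate_5,isolate_71)),(isolate_28,((((isolate_18,isolate_11),isolate_70),isolate_2),(isolate_15,isolate_3)))).
That clade contains 13 terminal taxa: isolate_1, isolate_11, isolate_15, isolate_18, isolate_2, isolate_23, isolate_28, isolate_3, isolate_42, isolate_5, isolate_70, isolate_71, isolate_76.

13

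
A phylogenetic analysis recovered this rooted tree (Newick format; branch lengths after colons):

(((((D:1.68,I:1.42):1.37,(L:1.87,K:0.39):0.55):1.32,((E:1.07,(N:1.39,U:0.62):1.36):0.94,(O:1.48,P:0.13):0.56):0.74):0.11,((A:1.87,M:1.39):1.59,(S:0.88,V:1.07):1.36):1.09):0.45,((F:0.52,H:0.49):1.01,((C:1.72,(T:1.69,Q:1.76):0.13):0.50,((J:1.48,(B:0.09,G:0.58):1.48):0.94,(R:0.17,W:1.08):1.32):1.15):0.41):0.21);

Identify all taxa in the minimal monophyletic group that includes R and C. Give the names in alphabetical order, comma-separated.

B, C, G, J, Q, R, T, W

Tracing R: it sits inside (R,W).
Tracing C: it sits inside (C,(T,Q)).
The smallest clade enclosing both is ((C,(T,Q)),((J,(B,G)),(R,W))); the answer is its 8 terminal taxa in alphabetical order.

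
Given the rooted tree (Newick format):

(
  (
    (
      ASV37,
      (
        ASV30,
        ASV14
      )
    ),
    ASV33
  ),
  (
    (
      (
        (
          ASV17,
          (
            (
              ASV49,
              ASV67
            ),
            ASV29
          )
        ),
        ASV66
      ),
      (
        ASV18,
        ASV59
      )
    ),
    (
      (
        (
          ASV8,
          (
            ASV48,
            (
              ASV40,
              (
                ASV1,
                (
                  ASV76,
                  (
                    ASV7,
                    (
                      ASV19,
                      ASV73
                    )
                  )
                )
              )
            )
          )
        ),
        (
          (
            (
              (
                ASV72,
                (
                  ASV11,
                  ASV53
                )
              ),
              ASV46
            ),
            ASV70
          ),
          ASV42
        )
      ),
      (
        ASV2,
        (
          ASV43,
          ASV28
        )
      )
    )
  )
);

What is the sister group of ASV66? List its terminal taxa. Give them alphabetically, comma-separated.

ASV17, ASV29, ASV49, ASV67

ASV66 attaches to the tree at the node subtending ((ASV17,((ASV49,ASV67),ASV29)),ASV66).
The other lineage descending from that same node — the sister group — is (ASV17,((ASV49,ASV67),ASV29)); its 4 tips in alphabetical order are the answer.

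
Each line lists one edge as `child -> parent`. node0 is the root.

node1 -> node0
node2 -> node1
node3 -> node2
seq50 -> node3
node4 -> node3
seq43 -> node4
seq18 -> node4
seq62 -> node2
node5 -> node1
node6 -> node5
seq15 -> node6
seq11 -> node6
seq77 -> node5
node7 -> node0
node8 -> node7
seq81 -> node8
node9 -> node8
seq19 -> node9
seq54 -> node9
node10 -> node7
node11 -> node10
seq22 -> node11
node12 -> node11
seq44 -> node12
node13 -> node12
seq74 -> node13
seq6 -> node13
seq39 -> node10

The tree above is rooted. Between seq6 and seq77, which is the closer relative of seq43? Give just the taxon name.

The MRCA of seq43 and seq77 subtends (((seq50,(seq43,seq18)),seq62),((seq15,seq11),seq77)) (7 taxa).
The MRCA of seq43 and seq6 is the root, subtending the entire tree (15 taxa).
The first is nested inside the second, so seq43 shares a more recent common ancestor with seq77.

seq77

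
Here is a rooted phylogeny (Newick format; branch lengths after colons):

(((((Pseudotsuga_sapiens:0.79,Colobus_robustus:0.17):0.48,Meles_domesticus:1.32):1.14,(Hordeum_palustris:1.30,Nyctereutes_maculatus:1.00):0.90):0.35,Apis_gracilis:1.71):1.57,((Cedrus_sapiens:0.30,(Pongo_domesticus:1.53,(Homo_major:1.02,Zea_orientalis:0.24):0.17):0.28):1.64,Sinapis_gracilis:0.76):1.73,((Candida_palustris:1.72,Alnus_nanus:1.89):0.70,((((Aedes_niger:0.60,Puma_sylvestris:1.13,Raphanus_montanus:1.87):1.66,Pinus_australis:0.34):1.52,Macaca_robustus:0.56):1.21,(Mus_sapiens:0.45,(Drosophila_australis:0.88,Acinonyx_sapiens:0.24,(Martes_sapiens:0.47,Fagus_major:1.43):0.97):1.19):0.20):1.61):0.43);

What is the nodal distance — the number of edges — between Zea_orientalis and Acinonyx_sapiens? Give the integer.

The MRCA of Zea_orientalis and Acinonyx_sapiens is the root of the tree.
From Zea_orientalis up to that node: 5 branches. From Acinonyx_sapiens up to the same node: 5 branches. Total: 5 + 5 = 10.

10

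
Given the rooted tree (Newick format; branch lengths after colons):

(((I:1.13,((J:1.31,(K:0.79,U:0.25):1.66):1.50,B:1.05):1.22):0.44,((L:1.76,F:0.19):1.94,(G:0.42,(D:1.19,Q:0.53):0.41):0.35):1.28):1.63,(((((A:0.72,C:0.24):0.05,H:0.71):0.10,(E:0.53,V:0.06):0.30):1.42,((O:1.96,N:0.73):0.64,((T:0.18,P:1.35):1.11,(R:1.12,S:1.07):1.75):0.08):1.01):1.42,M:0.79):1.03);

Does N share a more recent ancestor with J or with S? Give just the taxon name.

The MRCA of N and S subtends ((O,N),((T,P),(R,S))) (6 taxa).
The MRCA of N and J is the root, subtending the entire tree (22 taxa).
The first is nested inside the second, so N shares a more recent common ancestor with S.

S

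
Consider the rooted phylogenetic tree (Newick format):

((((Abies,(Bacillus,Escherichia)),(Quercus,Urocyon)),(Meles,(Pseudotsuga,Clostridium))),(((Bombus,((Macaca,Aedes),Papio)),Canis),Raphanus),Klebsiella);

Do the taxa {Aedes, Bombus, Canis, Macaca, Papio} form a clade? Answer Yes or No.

The most recent common ancestor of these taxa subtends ((Bombus,((Macaca,Aedes),Papio)),Canis).
That clade has exactly 5 tips — every listed taxon and nothing else — so the group is monophyletic.

Yes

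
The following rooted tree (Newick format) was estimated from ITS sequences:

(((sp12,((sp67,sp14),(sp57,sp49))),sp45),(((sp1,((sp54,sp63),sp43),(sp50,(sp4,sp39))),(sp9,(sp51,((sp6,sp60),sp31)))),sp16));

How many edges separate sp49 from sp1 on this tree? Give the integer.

9

The MRCA of sp49 and sp1 is the root of the tree.
From sp49 up to that node: 5 branches. From sp1 up to the same node: 4 branches. Total: 5 + 4 = 9.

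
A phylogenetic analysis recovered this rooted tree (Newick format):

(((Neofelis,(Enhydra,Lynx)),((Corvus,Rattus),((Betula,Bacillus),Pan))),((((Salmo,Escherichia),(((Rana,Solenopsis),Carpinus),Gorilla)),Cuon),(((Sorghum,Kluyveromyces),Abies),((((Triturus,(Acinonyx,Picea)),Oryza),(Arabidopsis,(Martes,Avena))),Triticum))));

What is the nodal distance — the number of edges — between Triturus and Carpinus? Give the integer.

11

The MRCA of Triturus and Carpinus is the node subtending ((((Salmo,Escherichia),(((Rana,Solenopsis),Carpinus),Gorilla)),Cuon),(((Sorghum,Kluyveromyces),Abies),((((Triturus,(Acinonyx,Picea)),Oryza),(Arabidopsis,(Martes,Avena))),Triticum))).
From Triturus up to that node: 6 branches. From Carpinus up to the same node: 5 branches. Total: 6 + 5 = 11.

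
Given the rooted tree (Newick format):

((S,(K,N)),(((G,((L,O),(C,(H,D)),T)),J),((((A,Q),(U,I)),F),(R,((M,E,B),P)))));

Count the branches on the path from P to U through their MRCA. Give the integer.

7

The MRCA of P and U is the node subtending ((((A,Q),(U,I)),F),(R,((M,E,B),P))).
From P up to that node: 3 branches. From U up to the same node: 4 branches. Total: 3 + 4 = 7.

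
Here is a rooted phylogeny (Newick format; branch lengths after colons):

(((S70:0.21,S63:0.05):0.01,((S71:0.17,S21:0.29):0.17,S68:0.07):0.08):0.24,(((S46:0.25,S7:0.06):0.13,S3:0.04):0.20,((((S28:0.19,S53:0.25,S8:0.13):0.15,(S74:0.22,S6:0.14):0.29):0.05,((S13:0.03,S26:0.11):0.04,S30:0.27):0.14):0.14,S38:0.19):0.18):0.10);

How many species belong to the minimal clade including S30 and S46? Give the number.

12

The MRCA of S30 and S46 is the node subtending (((S46,S7),S3),((((S28,S53,S8),(S74,S6)),((S13,S26),S30)),S38)).
That clade contains 12 terminal taxa: S13, S26, S28, S3, S30, S38, S46, S53, S6, S7, S74, S8.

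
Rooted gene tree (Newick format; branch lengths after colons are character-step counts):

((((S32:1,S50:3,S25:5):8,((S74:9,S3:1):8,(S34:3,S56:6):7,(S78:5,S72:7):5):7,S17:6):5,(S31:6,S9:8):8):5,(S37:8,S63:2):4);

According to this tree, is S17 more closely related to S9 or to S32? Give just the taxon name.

S32

The MRCA of S17 and S32 subtends ((S32,S50,S25),((S74,S3),(S34,S56),(S78,S72)),S17) (10 taxa).
The MRCA of S17 and S9 subtends (((S32,S50,S25),((S74,S3),(S34,S56),(S78,S72)),S17),(S31,S9)) (12 taxa).
The first is nested inside the second, so S17 shares a more recent common ancestor with S32.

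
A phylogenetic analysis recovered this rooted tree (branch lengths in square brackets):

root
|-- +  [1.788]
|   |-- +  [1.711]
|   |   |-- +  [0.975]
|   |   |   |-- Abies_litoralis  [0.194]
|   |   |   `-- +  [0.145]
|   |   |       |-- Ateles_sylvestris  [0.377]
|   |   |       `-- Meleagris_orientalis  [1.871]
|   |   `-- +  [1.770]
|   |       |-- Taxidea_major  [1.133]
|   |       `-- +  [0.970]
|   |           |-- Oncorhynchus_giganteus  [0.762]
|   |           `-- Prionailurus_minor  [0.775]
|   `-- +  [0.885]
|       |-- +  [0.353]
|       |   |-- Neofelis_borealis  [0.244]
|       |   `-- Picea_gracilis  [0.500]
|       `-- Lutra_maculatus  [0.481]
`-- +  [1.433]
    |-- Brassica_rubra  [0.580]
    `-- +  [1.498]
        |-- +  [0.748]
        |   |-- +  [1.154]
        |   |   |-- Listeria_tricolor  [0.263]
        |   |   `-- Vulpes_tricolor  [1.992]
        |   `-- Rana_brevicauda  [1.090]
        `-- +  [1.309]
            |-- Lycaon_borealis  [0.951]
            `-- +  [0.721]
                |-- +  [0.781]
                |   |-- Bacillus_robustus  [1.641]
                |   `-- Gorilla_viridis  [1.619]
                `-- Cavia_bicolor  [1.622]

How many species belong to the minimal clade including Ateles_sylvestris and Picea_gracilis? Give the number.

9

The MRCA of Ateles_sylvestris and Picea_gracilis is the node subtending (((Abies_litoralis,(Ateles_sylvestris,Meleagris_orientalis)),(Taxidea_major,(Oncorhynchus_giganteus,Prionailurus_minor))),((Neofelis_borealis,Picea_gracilis),Lutra_maculatus)).
That clade contains 9 terminal taxa: Abies_litoralis, Ateles_sylvestris, Lutra_maculatus, Meleagris_orientalis, Neofelis_borealis, Oncorhynchus_giganteus, Picea_gracilis, Prionailurus_minor, Taxidea_major.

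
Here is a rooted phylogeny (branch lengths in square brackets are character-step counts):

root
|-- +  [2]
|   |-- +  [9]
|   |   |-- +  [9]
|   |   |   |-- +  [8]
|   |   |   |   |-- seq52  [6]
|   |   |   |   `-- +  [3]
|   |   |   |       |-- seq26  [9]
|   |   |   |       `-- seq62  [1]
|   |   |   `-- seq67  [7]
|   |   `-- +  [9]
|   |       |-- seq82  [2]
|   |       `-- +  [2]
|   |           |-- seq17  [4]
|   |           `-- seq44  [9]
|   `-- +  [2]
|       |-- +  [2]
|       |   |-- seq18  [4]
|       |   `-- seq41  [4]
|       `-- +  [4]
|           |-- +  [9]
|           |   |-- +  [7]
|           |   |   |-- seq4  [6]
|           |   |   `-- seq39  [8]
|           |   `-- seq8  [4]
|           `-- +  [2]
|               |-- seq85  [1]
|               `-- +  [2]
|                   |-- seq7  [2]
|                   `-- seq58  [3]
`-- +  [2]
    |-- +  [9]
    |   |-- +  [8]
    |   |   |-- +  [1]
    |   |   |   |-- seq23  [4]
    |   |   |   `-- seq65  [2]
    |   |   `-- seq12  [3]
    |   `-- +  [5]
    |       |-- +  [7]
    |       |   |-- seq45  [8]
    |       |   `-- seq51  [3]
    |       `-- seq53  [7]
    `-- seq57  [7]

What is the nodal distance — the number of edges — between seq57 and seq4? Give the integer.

8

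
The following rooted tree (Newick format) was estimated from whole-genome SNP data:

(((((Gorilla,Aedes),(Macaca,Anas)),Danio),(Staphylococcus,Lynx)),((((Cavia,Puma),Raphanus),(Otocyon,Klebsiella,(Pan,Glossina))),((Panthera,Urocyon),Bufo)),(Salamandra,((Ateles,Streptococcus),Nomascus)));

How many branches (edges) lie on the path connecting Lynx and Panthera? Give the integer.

The MRCA of Lynx and Panthera is the root of the tree.
From Lynx up to that node: 3 branches. From Panthera up to the same node: 4 branches. Total: 3 + 4 = 7.

7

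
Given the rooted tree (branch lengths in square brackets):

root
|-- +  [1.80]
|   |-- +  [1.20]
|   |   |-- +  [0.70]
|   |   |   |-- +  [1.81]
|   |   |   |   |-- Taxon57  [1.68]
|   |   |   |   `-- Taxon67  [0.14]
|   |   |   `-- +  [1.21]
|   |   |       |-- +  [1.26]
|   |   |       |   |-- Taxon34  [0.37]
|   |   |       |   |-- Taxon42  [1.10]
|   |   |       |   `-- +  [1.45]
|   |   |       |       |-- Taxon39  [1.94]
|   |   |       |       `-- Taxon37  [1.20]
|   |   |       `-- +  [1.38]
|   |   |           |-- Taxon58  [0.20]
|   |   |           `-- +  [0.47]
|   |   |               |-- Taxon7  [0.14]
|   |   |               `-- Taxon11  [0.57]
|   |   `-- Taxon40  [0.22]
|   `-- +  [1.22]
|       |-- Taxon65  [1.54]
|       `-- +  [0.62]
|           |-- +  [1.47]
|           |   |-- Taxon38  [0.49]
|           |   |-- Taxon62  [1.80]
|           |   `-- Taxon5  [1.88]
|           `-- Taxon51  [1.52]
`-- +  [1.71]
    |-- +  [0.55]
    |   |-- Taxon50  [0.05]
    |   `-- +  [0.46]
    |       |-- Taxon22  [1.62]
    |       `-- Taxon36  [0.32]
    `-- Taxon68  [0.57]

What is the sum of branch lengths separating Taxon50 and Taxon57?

9.50

The path runs Taxon50 → … → MRCA → … → Taxon57; the MRCA is the root of the tree.
Branch lengths along that path: 0.05 + 0.55 + 1.71 + 1.80 + 1.20 + 0.70 + 1.81 + 1.68 = 9.50.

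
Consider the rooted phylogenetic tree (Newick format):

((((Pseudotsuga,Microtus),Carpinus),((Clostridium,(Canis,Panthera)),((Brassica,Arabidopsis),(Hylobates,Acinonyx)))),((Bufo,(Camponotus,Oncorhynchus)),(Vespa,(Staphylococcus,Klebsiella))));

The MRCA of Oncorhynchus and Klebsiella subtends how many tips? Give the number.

The MRCA of Oncorhynchus and Klebsiella is the node subtending ((Bufo,(Camponotus,Oncorhynchus)),(Vespa,(Staphylococcus,Klebsiella))).
That clade contains 6 terminal taxa: Bufo, Camponotus, Klebsiella, Oncorhynchus, Staphylococcus, Vespa.

6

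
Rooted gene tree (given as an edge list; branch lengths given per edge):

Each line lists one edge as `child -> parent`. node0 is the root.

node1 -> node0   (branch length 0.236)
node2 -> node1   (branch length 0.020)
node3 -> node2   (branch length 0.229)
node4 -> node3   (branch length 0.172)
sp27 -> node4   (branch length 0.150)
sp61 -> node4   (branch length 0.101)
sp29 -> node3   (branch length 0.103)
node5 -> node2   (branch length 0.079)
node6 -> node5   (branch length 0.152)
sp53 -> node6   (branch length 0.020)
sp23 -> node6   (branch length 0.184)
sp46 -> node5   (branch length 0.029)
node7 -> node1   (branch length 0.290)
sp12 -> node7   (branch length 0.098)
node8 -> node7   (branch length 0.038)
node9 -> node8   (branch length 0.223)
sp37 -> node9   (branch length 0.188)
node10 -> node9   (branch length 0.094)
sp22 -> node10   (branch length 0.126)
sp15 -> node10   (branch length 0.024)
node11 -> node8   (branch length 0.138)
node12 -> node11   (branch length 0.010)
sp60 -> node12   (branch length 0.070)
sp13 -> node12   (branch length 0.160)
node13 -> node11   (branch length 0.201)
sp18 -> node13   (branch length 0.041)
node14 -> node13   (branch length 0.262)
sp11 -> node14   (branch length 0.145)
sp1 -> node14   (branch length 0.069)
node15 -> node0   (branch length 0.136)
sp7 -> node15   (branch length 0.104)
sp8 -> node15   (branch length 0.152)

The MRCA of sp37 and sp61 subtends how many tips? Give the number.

The MRCA of sp37 and sp61 is the node subtending ((((sp27,sp61),sp29),((sp53,sp23),sp46)),(sp12,((sp37,(sp22,sp15)),((sp60,sp13),(sp18,(sp11,sp1)))))).
That clade contains 15 terminal taxa: sp1, sp11, sp12, sp13, sp15, sp18, sp22, sp23, sp27, sp29, sp37, sp46, sp53, sp60, sp61.

15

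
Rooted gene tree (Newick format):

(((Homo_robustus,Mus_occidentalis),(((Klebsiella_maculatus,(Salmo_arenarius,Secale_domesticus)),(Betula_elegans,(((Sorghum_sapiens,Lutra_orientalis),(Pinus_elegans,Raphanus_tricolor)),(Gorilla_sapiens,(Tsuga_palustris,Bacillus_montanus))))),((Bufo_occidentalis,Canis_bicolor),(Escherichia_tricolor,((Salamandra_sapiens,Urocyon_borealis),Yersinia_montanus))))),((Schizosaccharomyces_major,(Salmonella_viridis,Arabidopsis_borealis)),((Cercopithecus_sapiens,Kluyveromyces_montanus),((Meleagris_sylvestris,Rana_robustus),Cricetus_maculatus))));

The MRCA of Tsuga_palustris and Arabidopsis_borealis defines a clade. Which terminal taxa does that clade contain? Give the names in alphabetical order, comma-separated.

Arabidopsis_borealis, Bacillus_montanus, Betula_elegans, Bufo_occidentalis, Canis_bicolor, Cercopithecus_sapiens, Cricetus_maculatus, Escherichia_tricolor, Gorilla_sapiens, Homo_robustus, Klebsiella_maculatus, Kluyveromyces_montanus, Lutra_orientalis, Meleagris_sylvestris, Mus_occidentalis, Pinus_elegans, Rana_robustus, Raphanus_tricolor, Salamandra_sapiens, Salmo_arenarius, Salmonella_viridis, Schizosaccharomyces_major, Secale_domesticus, Sorghum_sapiens, Tsuga_palustris, Urocyon_borealis, Yersinia_montanus

Tracing Tsuga_palustris: it sits inside (Tsuga_palustris,Bacillus_montanus).
Tracing Arabidopsis_borealis: it sits inside (Salmonella_viridis,Arabidopsis_borealis).
The smallest clade enclosing both is the whole tree (their MRCA is the root), so the answer is all 27 tips in alphabetical order.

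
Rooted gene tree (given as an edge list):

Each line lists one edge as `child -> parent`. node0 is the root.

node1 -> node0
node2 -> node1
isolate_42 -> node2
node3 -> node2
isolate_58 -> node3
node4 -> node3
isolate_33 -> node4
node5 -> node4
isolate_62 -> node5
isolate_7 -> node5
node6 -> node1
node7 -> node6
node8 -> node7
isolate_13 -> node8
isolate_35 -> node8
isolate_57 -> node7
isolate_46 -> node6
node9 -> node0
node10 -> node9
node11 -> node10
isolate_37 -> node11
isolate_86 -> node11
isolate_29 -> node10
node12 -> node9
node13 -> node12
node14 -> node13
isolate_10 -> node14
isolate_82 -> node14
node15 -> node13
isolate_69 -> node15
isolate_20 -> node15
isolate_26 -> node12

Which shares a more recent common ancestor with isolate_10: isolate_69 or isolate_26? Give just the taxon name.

isolate_69

The MRCA of isolate_10 and isolate_69 subtends ((isolate_10,isolate_82),(isolate_69,isolate_20)) (4 taxa).
The MRCA of isolate_10 and isolate_26 subtends (((isolate_10,isolate_82),(isolate_69,isolate_20)),isolate_26) (5 taxa).
The first is nested inside the second, so isolate_10 shares a more recent common ancestor with isolate_69.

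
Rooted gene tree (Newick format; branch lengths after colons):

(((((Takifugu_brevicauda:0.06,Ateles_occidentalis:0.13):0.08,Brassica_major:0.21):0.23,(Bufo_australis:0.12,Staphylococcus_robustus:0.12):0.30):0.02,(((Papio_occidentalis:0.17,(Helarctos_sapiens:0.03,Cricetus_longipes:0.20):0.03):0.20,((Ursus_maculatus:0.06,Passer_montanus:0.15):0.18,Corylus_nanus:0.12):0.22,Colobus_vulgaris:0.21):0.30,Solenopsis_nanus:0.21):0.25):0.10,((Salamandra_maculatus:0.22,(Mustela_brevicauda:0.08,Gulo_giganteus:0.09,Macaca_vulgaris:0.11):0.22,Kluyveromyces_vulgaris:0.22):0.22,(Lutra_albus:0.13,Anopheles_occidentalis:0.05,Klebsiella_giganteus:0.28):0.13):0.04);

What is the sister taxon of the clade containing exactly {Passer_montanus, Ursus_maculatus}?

The clade containing exactly {Passer_montanus, Ursus_maculatus} attaches to the tree at the node subtending ((Ursus_maculatus,Passer_montanus),Corylus_nanus).
The other lineage descending from that same node — the sister group — is the single tip Corylus_nanus.

Corylus_nanus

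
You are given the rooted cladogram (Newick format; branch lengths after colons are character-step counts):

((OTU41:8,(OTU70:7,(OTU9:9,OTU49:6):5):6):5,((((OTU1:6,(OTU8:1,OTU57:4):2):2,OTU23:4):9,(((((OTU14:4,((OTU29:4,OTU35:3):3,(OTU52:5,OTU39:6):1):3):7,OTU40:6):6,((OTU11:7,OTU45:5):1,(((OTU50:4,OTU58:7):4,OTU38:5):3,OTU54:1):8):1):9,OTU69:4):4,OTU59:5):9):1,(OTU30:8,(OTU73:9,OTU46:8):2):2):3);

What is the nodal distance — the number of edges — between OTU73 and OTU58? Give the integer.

The MRCA of OTU73 and OTU58 is the node subtending ((((OTU1,(OTU8,OTU57)),OTU23),(((((OTU14,((OTU29,OTU35),(OTU52,OTU39))),OTU40),((OTU11,OTU45),(((OTU50,OTU58),OTU38),OTU54))),OTU69),OTU59)),(OTU30,(OTU73,OTU46))).
From OTU73 up to that node: 3 branches. From OTU58 up to the same node: 9 branches. Total: 3 + 9 = 12.

12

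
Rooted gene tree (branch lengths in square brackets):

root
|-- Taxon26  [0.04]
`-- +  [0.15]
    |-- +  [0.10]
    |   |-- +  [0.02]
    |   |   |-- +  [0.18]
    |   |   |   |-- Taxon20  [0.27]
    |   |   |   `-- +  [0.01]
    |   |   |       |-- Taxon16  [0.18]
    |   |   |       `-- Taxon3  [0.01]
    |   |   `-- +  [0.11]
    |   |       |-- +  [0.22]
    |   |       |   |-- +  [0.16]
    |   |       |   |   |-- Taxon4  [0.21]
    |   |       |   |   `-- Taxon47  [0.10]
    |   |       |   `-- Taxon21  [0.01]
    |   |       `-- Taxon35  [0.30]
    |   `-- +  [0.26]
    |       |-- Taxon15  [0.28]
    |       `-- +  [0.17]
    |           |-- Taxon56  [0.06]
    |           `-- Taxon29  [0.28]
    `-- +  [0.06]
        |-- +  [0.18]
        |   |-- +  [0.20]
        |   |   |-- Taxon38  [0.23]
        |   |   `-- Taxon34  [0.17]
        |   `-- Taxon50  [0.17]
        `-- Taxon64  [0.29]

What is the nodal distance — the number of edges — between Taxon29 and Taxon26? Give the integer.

The MRCA of Taxon29 and Taxon26 is the root of the tree.
From Taxon29 up to that node: 5 branches. From Taxon26 up to the same node: 1 branch. Total: 5 + 1 = 6.

6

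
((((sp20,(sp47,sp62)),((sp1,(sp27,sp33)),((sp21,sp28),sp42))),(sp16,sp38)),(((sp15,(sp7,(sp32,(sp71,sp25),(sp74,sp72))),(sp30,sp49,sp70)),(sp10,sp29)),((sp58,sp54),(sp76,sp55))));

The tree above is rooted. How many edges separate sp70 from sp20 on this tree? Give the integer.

The MRCA of sp70 and sp20 is the root of the tree.
From sp70 up to that node: 5 branches. From sp20 up to the same node: 4 branches. Total: 5 + 4 = 9.

9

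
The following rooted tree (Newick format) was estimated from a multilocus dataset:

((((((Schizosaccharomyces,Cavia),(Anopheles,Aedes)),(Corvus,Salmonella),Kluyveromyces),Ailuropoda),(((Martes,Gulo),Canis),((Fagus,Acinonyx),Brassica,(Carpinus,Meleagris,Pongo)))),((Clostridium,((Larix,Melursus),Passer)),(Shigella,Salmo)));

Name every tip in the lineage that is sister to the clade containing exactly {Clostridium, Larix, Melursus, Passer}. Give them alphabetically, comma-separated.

Salmo, Shigella

The clade containing exactly {Clostridium, Larix, Melursus, Passer} attaches to the tree at the node subtending ((Clostridium,((Larix,Melursus),Passer)),(Shigella,Salmo)).
The other lineage descending from that same node — the sister group — is (Shigella,Salmo); its 2 tips in alphabetical order are the answer.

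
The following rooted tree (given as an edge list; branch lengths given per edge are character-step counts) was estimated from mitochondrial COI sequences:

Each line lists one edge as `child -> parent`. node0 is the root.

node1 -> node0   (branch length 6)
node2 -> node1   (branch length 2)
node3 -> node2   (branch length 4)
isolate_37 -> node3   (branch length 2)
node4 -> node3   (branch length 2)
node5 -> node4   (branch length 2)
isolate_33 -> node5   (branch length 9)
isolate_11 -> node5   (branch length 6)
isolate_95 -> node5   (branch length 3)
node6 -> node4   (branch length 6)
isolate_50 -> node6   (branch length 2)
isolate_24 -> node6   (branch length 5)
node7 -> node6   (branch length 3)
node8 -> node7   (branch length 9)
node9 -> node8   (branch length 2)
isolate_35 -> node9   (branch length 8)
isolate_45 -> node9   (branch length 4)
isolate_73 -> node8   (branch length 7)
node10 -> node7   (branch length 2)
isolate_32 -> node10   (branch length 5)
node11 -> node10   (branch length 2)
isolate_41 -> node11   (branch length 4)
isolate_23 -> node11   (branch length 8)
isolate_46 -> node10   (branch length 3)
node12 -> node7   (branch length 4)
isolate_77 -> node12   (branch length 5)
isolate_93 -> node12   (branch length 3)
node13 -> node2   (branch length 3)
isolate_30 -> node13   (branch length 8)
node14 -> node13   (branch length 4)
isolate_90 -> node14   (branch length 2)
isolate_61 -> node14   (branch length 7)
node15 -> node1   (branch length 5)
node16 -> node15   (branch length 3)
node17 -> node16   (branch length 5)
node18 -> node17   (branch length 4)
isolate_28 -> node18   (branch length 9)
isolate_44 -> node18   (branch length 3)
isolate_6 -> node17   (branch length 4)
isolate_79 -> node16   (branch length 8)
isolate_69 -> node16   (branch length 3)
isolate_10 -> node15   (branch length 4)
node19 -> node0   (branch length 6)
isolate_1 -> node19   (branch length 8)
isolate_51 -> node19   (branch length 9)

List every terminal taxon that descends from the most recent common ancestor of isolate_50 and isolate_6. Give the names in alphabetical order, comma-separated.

Tracing isolate_50: it sits inside (isolate_50,isolate_24,(((isolate_35,isolate_45),isolate_73),(isolate_32,(isolate_41,isolate_23),isolate_46),(isolate_77,isolate_93))).
Tracing isolate_6: it sits inside ((isolate_28,isolate_44),isolate_6).
The smallest clade enclosing both is (((isolate_37,((isolate_33,isolate_11,isolate_95),(isolate_50,isolate_24,(((isolate_35,isolate_45),isolate_73),(isolate_32,(isolate_41,isolate_23),isolate_46),(isolate_77,isolate_93))))),(isolate_30,(isolate_90,isolate_61))),((((isolate_28,isolate_44),isolate_6),isolate_79,isolate_69),isolate_10)); the answer is its 24 terminal taxa in alphabetical order.

isolate_10, isolate_11, isolate_23, isolate_24, isolate_28, isolate_30, isolate_32, isolate_33, isolate_35, isolate_37, isolate_41, isolate_44, isolate_45, isolate_46, isolate_50, isolate_6, isolate_61, isolate_69, isolate_73, isolate_77, isolate_79, isolate_90, isolate_93, isolate_95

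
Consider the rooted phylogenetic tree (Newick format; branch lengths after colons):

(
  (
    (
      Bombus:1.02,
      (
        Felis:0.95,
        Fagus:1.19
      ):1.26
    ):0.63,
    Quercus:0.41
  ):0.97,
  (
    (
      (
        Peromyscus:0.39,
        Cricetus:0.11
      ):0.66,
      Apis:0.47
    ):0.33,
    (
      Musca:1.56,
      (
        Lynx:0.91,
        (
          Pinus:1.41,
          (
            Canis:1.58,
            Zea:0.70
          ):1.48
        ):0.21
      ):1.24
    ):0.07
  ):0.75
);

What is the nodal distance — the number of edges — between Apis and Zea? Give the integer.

The MRCA of Apis and Zea is the node subtending (((Peromyscus,Cricetus),Apis),(Musca,(Lynx,(Pinus,(Canis,Zea))))).
From Apis up to that node: 2 branches. From Zea up to the same node: 5 branches. Total: 2 + 5 = 7.

7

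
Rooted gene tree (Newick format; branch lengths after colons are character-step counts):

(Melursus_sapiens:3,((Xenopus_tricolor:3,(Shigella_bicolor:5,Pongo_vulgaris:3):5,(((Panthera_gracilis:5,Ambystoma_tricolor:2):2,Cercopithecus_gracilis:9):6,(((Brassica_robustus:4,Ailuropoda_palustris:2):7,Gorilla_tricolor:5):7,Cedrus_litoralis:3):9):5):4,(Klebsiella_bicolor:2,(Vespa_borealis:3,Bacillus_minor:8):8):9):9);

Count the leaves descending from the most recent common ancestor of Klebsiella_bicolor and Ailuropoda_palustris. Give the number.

13

The MRCA of Klebsiella_bicolor and Ailuropoda_palustris is the node subtending ((Xenopus_tricolor,(Shigella_bicolor,Pongo_vulgaris),(((Panthera_gracilis,Ambystoma_tricolor),Cercopithecus_gracilis),(((Brassica_robustus,Ailuropoda_palustris),Gorilla_tricolor),Cedrus_litoralis))),(Klebsiella_bicolor,(Vespa_borealis,Bacillus_minor))).
That clade contains 13 terminal taxa: Ailuropoda_palustris, Ambystoma_tricolor, Bacillus_minor, Brassica_robustus, Cedrus_litoralis, Cercopithecus_gracilis, Gorilla_tricolor, Klebsiella_bicolor, Panthera_gracilis, Pongo_vulgaris, Shigella_bicolor, Vespa_borealis, Xenopus_tricolor.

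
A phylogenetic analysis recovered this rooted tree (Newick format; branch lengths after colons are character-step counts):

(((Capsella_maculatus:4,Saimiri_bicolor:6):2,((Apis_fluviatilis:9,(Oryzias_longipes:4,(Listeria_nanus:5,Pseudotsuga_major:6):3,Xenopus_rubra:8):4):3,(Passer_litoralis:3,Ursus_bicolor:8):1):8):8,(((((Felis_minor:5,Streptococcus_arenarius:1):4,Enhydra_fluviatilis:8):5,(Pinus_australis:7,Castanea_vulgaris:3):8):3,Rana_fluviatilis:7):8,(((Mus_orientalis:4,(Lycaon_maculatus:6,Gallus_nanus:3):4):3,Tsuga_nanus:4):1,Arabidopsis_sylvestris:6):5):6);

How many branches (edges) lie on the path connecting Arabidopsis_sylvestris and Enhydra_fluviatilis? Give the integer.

The MRCA of Arabidopsis_sylvestris and Enhydra_fluviatilis is the node subtending (((((Felis_minor,Streptococcus_arenarius),Enhydra_fluviatilis),(Pinus_australis,Castanea_vulgaris)),Rana_fluviatilis),(((Mus_orientalis,(Lycaon_maculatus,Gallus_nanus)),Tsuga_nanus),Arabidopsis_sylvestris)).
From Arabidopsis_sylvestris up to that node: 2 branches. From Enhydra_fluviatilis up to the same node: 4 branches. Total: 2 + 4 = 6.

6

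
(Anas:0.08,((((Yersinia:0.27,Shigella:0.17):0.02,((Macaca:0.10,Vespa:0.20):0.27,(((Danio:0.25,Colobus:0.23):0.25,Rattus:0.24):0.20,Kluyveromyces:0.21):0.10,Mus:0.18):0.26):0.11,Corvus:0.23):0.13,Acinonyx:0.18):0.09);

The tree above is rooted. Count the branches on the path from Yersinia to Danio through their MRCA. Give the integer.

The MRCA of Yersinia and Danio is the node subtending ((Yersinia,Shigella),((Macaca,Vespa),(((Danio,Colobus),Rattus),Kluyveromyces),Mus)).
From Yersinia up to that node: 2 branches. From Danio up to the same node: 5 branches. Total: 2 + 5 = 7.

7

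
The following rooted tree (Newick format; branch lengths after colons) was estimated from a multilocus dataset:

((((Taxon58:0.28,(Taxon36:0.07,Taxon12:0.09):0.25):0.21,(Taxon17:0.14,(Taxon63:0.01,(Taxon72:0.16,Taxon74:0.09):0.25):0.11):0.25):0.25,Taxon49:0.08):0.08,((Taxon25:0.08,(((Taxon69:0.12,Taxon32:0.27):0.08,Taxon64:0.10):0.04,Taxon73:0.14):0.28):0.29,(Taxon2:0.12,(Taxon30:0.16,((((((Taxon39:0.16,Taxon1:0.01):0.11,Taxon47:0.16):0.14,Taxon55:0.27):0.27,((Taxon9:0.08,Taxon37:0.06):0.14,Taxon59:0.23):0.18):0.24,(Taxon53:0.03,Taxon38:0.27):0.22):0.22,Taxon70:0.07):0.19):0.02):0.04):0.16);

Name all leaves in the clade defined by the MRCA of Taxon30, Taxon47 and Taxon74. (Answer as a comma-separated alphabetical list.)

Taxon1, Taxon12, Taxon17, Taxon2, Taxon25, Taxon30, Taxon32, Taxon36, Taxon37, Taxon38, Taxon39, Taxon47, Taxon49, Taxon53, Taxon55, Taxon58, Taxon59, Taxon63, Taxon64, Taxon69, Taxon70, Taxon72, Taxon73, Taxon74, Taxon9

Tracing Taxon30: it sits inside (Taxon30,((((((Taxon39,Taxon1),Taxon47),Taxon55),((Taxon9,Taxon37),Taxon59)),(Taxon53,Taxon38)),Taxon70)).
Tracing Taxon47: it sits inside ((Taxon39,Taxon1),Taxon47).
Tracing Taxon74: it sits inside (Taxon72,Taxon74).
The smallest clade enclosing all 3 is the whole tree (their MRCA is the root), so the answer is all 25 tips in alphabetical order.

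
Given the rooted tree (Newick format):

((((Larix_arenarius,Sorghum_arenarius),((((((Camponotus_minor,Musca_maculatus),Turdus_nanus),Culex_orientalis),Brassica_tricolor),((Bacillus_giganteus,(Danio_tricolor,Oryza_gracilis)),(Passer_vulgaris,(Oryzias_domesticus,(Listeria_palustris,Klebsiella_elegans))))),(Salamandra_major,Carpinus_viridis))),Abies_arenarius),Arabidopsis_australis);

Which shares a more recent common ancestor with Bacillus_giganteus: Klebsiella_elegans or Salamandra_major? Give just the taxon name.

Klebsiella_elegans

The MRCA of Bacillus_giganteus and Klebsiella_elegans subtends ((Bacillus_giganteus,(Danio_tricolor,Oryza_gracilis)),(Passer_vulgaris,(Oryzias_domesticus,(Listeria_palustris,Klebsiella_elegans)))) (7 taxa).
The MRCA of Bacillus_giganteus and Salamandra_major subtends ((((((Camponotus_minor,Musca_maculatus),Turdus_nanus),Culex_orientalis),Brassica_tricolor),((Bacillus_giganteus,(Danio_tricolor,Oryza_gracilis)),(Passer_vulgaris,(Oryzias_domesticus,(Listeria_palustris,Klebsiella_elegans))))),(Salamandra_major,Carpinus_viridis)) (14 taxa).
The first is nested inside the second, so Bacillus_giganteus shares a more recent common ancestor with Klebsiella_elegans.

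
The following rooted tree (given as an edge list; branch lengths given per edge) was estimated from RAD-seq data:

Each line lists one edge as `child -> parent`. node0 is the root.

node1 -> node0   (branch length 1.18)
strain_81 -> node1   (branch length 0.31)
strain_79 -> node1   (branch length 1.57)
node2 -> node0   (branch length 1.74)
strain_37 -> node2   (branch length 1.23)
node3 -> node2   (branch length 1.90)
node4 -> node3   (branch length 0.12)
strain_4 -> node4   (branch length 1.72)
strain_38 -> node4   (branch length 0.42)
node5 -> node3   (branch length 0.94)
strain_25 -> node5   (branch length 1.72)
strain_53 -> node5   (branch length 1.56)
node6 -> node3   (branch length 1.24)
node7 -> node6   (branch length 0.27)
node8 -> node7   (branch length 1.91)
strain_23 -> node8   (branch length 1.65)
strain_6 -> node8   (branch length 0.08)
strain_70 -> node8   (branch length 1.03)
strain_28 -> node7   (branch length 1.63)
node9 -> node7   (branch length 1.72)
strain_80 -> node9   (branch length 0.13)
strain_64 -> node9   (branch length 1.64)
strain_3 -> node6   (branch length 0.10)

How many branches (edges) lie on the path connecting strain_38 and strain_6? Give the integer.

The MRCA of strain_38 and strain_6 is the node subtending ((strain_4,strain_38),(strain_25,strain_53),(((strain_23,strain_6,strain_70),strain_28,(strain_80,strain_64)),strain_3)).
From strain_38 up to that node: 2 branches. From strain_6 up to the same node: 4 branches. Total: 2 + 4 = 6.

6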